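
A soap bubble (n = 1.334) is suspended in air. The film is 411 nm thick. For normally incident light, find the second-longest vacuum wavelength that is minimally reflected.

Ray reflecting at the top interface goes from n = 1.0 toward n = 1.334: a half-wave phase shift.
Ray reflecting at the bottom interface goes from n = 1.334 toward n = 1.0: no phase shift.
Exactly one π shift → a net half-wave offset.
So the condition for destructive reflection is 2 n t = m λ.
λ = 2 n t / m. The second-longest wavelength is m = 2: λ = 2 × 1.334 × 411 / 2.00 = 548 nm.

548 nm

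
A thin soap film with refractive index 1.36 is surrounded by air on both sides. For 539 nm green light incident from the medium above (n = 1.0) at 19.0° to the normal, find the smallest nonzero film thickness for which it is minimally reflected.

Top surface (1.0 → 1.36): reflection off a higher-index medium gives a half-wave phase shift.
At the lower boundary (n = 1.36 to n = 1.0) the reflected ray undergoes no phase shift.
Exactly one π shift → a net half-wave offset.
For dark reflection here: 2 n t cos θ_r = m λ.
Snell's law: 1.0 sin 19.0° = 1.36 sin θ_r → sin θ_r = 0.239, cos θ_r = 0.971.
Minimum nonzero at m = 1: t = λ / (2 n cos θ_r) = 539 / (2 × 1.36 × 0.971) = 204 nm.

204 nm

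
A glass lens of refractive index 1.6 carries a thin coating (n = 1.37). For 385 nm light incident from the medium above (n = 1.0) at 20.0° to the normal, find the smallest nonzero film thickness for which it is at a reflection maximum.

145 nm

At the upper boundary (n = 1.0 to n = 1.37) the reflected ray undergoes a half-wave phase shift.
Bottom surface (1.37 → 1.6): reflection off a higher-index medium gives a half-wave phase shift.
Net: no relative phase inversion (both shifts match).
With no net inversion, constructive interference in reflection requires 2 n t cos θ_r = m λ.
Snell's law: 1.0 sin 20.0° = 1.37 sin θ_r → sin θ_r = 0.250, cos θ_r = 0.968.
Minimum nonzero at m = 1: t = λ / (2 n cos θ_r) = 385 / (2 × 1.37 × 0.968) = 145 nm.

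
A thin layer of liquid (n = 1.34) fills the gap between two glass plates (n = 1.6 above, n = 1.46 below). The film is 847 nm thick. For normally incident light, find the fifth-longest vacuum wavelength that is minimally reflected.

At the upper boundary (n = 1.6 to n = 1.34) the reflected ray undergoes no phase shift.
At the lower boundary (n = 1.34 to n = 1.46) the reflected ray undergoes a half-wave phase shift.
The two reflections differ by half a wavelength.
So the condition for destructive reflection is 2 n t = m λ.
λ = 2 n t / m. The fifth-longest wavelength is m = 5: λ = 2 × 1.34 × 847 / 5.00 = 454 nm.

454 nm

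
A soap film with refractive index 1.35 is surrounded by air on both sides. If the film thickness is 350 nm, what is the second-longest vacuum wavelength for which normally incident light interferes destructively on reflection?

473 nm

Ray reflecting at the top interface goes from n = 1.0 toward n = 1.35: a half-wave phase shift.
Ray reflecting at the bottom interface goes from n = 1.35 toward n = 1.0: no phase shift.
The two reflections differ by half a wavelength.
So the condition for destructive reflection is 2 n t = m λ.
λ = 2 n t / m. The second-longest wavelength is m = 2: λ = 2 × 1.35 × 350 / 2.00 = 473 nm.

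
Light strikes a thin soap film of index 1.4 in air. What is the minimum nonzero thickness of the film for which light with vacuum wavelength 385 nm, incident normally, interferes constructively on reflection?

68.8 nm

At the upper boundary (n = 1.0 to n = 1.4) the reflected ray undergoes a half-wave phase shift.
Bottom surface (1.4 → 1.0): reflection off a lower-index medium gives no phase shift.
Net: one phase inversion between the two reflected rays.
So the condition for constructive reflection is 2 n t = (m + ½) λ.
Minimum at m = 0: t = λ / (4 n) = 385 / (4 × 1.4) = 68.8 nm.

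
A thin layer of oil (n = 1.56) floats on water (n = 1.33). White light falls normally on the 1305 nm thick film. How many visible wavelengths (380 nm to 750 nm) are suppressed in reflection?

5

Top surface (1.0 → 1.56): reflection off a higher-index medium gives a half-wave phase shift.
At the lower boundary (n = 1.56 to n = 1.33) the reflected ray undergoes no phase shift.
Exactly one π shift → a net half-wave offset.
With one net inversion, destructive interference in reflection requires 2 n t = m λ.
λ = 2 n t / m = 4072 / m nm.
m=5: 814 nm (IR); m=6: 679 nm (visible); m=7: 582 nm (visible); m=8: 509 nm (visible); m=9: 452 nm (visible); m=10: 407 nm (visible); m=11: 370 nm (UV).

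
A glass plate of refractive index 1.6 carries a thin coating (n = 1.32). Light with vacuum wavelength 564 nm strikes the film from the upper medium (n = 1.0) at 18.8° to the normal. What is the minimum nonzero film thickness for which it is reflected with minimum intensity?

110 nm

Ray reflecting at the top interface goes from n = 1.0 toward n = 1.32: a half-wave phase shift.
At the lower boundary (n = 1.32 to n = 1.6) the reflected ray undergoes a half-wave phase shift.
The two reflections carry the same phase change, so no net offset.
With no net inversion, destructive interference in reflection requires 2 n t cos θ_r = (m + ½) λ.
Snell's law: 1.0 sin 18.8° = 1.32 sin θ_r → sin θ_r = 0.244, cos θ_r = 0.970.
Minimum at m = 0: t = λ / (4 n cos θ_r) = 564 / (4 × 1.32 × 0.970) = 110 nm.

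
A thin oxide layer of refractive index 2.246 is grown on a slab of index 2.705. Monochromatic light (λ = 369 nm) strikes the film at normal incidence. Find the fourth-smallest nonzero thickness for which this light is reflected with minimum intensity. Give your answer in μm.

0.288 μm

At the upper boundary (n = 1.0 to n = 2.246) the reflected ray undergoes a half-wave phase shift.
At the lower boundary (n = 2.246 to n = 2.705) the reflected ray undergoes a half-wave phase shift.
The two reflections carry the same phase change, so no net offset.
So the condition for destructive reflection is 2 n t = (m + ½) λ.
The fourth-smallest nonzero thickness corresponds to m = 3: t = (m + ½) λ / (2 n) = 3.50 × 369 / (2 × 2.246) = 288 nm.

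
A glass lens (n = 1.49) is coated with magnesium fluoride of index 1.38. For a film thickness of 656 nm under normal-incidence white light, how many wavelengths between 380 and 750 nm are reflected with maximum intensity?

At the upper boundary (n = 1.0 to n = 1.38) the reflected ray undergoes a half-wave phase shift.
Ray reflecting at the bottom interface goes from n = 1.38 toward n = 1.49: a half-wave phase shift.
Net: no relative phase inversion (both shifts match).
With no net inversion, constructive interference in reflection requires 2 n t = m λ.
λ = 2 n t / m = 1811 / m nm.
m=2: 905 nm (IR); m=3: 604 nm (visible); m=4: 453 nm (visible); m=5: 362 nm (UV).

2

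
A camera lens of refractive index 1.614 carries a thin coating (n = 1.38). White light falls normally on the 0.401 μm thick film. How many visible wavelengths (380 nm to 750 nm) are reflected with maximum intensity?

At the upper boundary (n = 1.0 to n = 1.38) the reflected ray undergoes a half-wave phase shift.
Ray reflecting at the bottom interface goes from n = 1.38 toward n = 1.614: a half-wave phase shift.
Zero or two π shifts → no net half-wave offset.
With no net inversion, constructive interference in reflection requires 2 n t = m λ.
λ = 2 n t / m = 1107 / m nm.
m=1: 1107 nm (IR); m=2: 553 nm (visible); m=3: 369 nm (UV).

1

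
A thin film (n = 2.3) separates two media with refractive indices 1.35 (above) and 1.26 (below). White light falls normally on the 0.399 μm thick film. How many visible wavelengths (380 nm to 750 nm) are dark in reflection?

2

At the upper boundary (n = 1.35 to n = 2.3) the reflected ray undergoes a half-wave phase shift.
At the lower boundary (n = 2.3 to n = 1.26) the reflected ray undergoes no phase shift.
Net: one phase inversion between the two reflected rays.
For minimum reflection here: 2 n t = m λ.
λ = 2 n t / m = 1835 / m nm.
m=2: 918 nm (IR); m=3: 612 nm (visible); m=4: 459 nm (visible); m=5: 367 nm (UV).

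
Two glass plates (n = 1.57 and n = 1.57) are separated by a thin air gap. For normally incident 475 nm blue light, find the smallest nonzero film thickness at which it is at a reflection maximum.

119 nm

Top surface (1.57 → 1.0): reflection off a lower-index medium gives no phase shift.
Bottom surface (1.0 → 1.57): reflection off a higher-index medium gives a half-wave phase shift.
The two reflections differ by half a wavelength.
So the condition for constructive reflection is 2 n t = (m + ½) λ.
Minimum at m = 0: t = λ / (4 n) = 475 / (4 × 1.0) = 119 nm.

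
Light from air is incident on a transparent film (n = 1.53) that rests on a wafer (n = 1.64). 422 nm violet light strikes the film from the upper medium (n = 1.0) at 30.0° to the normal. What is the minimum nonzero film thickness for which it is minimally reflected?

73.0 nm

Top surface (1.0 → 1.53): reflection off a higher-index medium gives a half-wave phase shift.
Bottom surface (1.53 → 1.64): reflection off a higher-index medium gives a half-wave phase shift.
Net: no relative phase inversion (both shifts match).
With no net inversion, destructive interference in reflection requires 2 n t cos θ_r = (m + ½) λ.
Snell's law: 1.0 sin 30.0° = 1.53 sin θ_r → sin θ_r = 0.327, cos θ_r = 0.945.
Minimum at m = 0: t = λ / (4 n cos θ_r) = 422 / (4 × 1.53 × 0.945) = 73.0 nm.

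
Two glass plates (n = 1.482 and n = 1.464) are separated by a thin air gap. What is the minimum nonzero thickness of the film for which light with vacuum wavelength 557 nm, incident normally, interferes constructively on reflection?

Ray reflecting at the top interface goes from n = 1.482 toward n = 1.0: no phase shift.
At the lower boundary (n = 1.0 to n = 1.464) the reflected ray undergoes a half-wave phase shift.
Net: one phase inversion between the two reflected rays.
With one net inversion, constructive interference in reflection requires 2 n t = (m + ½) λ.
Minimum at m = 0: t = λ / (4 n) = 557 / (4 × 1.0) = 139 nm.

139 nm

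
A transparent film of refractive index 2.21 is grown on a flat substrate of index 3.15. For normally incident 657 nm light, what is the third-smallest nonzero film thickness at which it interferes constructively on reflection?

446 nm

At the upper boundary (n = 1.0 to n = 2.21) the reflected ray undergoes a half-wave phase shift.
At the lower boundary (n = 2.21 to n = 3.15) the reflected ray undergoes a half-wave phase shift.
Net: no relative phase inversion (both shifts match).
For maximum reflection here: 2 n t = m λ.
The third-smallest nonzero thickness corresponds to m = 3: t = m λ / (2 n) = 3.00 × 657 / (2 × 2.21) = 446 nm.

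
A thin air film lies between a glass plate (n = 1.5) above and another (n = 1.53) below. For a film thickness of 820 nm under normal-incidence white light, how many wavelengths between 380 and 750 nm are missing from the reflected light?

2

Top surface (1.5 → 1.0): reflection off a lower-index medium gives no phase shift.
Ray reflecting at the bottom interface goes from n = 1.0 toward n = 1.53: a half-wave phase shift.
Exactly one π shift → a net half-wave offset.
So the condition for destructive reflection is 2 n t = m λ.
λ = 2 n t / m = 1640 / m nm.
m=2: 820 nm (IR); m=3: 547 nm (visible); m=4: 410 nm (visible); m=5: 328 nm (UV).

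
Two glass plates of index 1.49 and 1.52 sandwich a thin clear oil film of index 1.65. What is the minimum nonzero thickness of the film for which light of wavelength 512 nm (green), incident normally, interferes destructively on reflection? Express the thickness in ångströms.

1552 Å

At the upper boundary (n = 1.49 to n = 1.65) the reflected ray undergoes a half-wave phase shift.
Ray reflecting at the bottom interface goes from n = 1.65 toward n = 1.52: no phase shift.
Net: one phase inversion between the two reflected rays.
With one net inversion, destructive interference in reflection requires 2 n t = m λ.
Minimum nonzero at m = 1: t = λ / (2 n) = 512 / (2 × 1.65) = 155 nm.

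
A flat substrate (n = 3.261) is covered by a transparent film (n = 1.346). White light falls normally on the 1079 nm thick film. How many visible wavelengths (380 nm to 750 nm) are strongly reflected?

At the upper boundary (n = 1.0 to n = 1.346) the reflected ray undergoes a half-wave phase shift.
At the lower boundary (n = 1.346 to n = 3.261) the reflected ray undergoes a half-wave phase shift.
Net: no relative phase inversion (both shifts match).
With no net inversion, constructive interference in reflection requires 2 n t = m λ.
λ = 2 n t / m = 2905 / m nm.
m=3: 968 nm (IR); m=4: 726 nm (visible); m=5: 581 nm (visible); m=6: 484 nm (visible); m=7: 415 nm (visible); m=8: 363 nm (UV).

4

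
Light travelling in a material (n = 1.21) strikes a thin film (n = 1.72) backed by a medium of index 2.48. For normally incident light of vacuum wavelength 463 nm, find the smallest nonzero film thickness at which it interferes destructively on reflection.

Ray reflecting at the top interface goes from n = 1.21 toward n = 1.72: a half-wave phase shift.
Bottom surface (1.72 → 2.48): reflection off a higher-index medium gives a half-wave phase shift.
Net: no relative phase inversion (both shifts match).
For dark reflection here: 2 n t = (m + ½) λ.
Minimum at m = 0: t = λ / (4 n) = 463 / (4 × 1.72) = 67.3 nm.

67.3 nm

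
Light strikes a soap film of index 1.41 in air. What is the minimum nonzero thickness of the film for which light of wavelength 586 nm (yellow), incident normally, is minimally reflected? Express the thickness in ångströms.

Ray reflecting at the top interface goes from n = 1.0 toward n = 1.41: a half-wave phase shift.
Bottom surface (1.41 → 1.0): reflection off a lower-index medium gives no phase shift.
Net: one phase inversion between the two reflected rays.
So the condition for destructive reflection is 2 n t = m λ.
Minimum nonzero at m = 1: t = λ / (2 n) = 586 / (2 × 1.41) = 208 nm.

2078 Å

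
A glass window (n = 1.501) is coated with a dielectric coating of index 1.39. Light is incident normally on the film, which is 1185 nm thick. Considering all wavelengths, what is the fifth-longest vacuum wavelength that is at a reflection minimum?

732 nm

Top surface (1.0 → 1.39): reflection off a higher-index medium gives a half-wave phase shift.
Bottom surface (1.39 → 1.501): reflection off a higher-index medium gives a half-wave phase shift.
Net: no relative phase inversion (both shifts match).
With no net inversion, destructive interference in reflection requires 2 n t = (m + ½) λ.
λ = 2 n t / (m + ½). The fifth-longest wavelength is m = 4: λ = 2 × 1.39 × 1185 / 4.50 = 732 nm.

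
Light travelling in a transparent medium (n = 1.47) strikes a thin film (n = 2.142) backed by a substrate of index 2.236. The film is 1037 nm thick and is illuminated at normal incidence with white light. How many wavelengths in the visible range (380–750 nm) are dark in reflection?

Ray reflecting at the top interface goes from n = 1.47 toward n = 2.142: a half-wave phase shift.
Ray reflecting at the bottom interface goes from n = 2.142 toward n = 2.236: a half-wave phase shift.
The two reflections carry the same phase change, so no net offset.
So the condition for destructive reflection is 2 n t = (m + ½) λ.
λ = 2 n t / (m + ½) = 4443 / (m + ½) nm.
m=5: 808 nm (IR); m=6: 683 nm (visible); m=7: 592 nm (visible); m=8: 523 nm (visible); m=9: 468 nm (visible); m=10: 423 nm (visible); m=11: 386 nm (visible); m=12: 355 nm (UV).

6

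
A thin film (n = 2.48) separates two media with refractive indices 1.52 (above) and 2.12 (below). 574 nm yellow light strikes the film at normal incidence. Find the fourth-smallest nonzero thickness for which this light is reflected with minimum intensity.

Top surface (1.52 → 2.48): reflection off a higher-index medium gives a half-wave phase shift.
Ray reflecting at the bottom interface goes from n = 2.48 toward n = 2.12: no phase shift.
The two reflections differ by half a wavelength.
With one net inversion, destructive interference in reflection requires 2 n t = m λ.
The fourth-smallest nonzero thickness corresponds to m = 4: t = m λ / (2 n) = 4.00 × 574 / (2 × 2.48) = 463 nm.

463 nm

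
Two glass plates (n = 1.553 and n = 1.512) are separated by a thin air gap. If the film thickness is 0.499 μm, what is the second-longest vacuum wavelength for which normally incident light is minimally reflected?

499 nm

Ray reflecting at the top interface goes from n = 1.553 toward n = 1.0: no phase shift.
Bottom surface (1.0 → 1.512): reflection off a higher-index medium gives a half-wave phase shift.
Net: one phase inversion between the two reflected rays.
For weak reflection here: 2 n t = m λ.
λ = 2 n t / m. The second-longest wavelength is m = 2: λ = 2 × 1.0 × 499 / 2.00 = 499 nm.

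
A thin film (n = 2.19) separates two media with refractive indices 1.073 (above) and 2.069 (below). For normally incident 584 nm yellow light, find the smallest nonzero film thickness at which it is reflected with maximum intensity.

66.7 nm

At the upper boundary (n = 1.073 to n = 2.19) the reflected ray undergoes a half-wave phase shift.
At the lower boundary (n = 2.19 to n = 2.069) the reflected ray undergoes no phase shift.
The two reflections differ by half a wavelength.
With one net inversion, constructive interference in reflection requires 2 n t = (m + ½) λ.
Minimum at m = 0: t = λ / (4 n) = 584 / (4 × 2.19) = 66.7 nm.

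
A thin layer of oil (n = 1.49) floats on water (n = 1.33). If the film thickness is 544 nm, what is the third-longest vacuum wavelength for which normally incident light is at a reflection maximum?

Ray reflecting at the top interface goes from n = 1.0 toward n = 1.49: a half-wave phase shift.
At the lower boundary (n = 1.49 to n = 1.33) the reflected ray undergoes no phase shift.
Exactly one π shift → a net half-wave offset.
So the condition for constructive reflection is 2 n t = (m + ½) λ.
λ = 2 n t / (m + ½). The third-longest wavelength is m = 2: λ = 2 × 1.49 × 544 / 2.50 = 648 nm.

648 nm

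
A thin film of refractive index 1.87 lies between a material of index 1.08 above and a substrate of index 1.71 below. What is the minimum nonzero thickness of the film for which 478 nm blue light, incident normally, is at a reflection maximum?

At the upper boundary (n = 1.08 to n = 1.87) the reflected ray undergoes a half-wave phase shift.
Ray reflecting at the bottom interface goes from n = 1.87 toward n = 1.71: no phase shift.
Net: one phase inversion between the two reflected rays.
For bright reflection here: 2 n t = (m + ½) λ.
Minimum at m = 0: t = λ / (4 n) = 478 / (4 × 1.87) = 63.9 nm.

63.9 nm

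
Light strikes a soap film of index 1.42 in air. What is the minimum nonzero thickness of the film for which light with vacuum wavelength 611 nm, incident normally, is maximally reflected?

At the upper boundary (n = 1.0 to n = 1.42) the reflected ray undergoes a half-wave phase shift.
At the lower boundary (n = 1.42 to n = 1.0) the reflected ray undergoes no phase shift.
Net: one phase inversion between the two reflected rays.
For maximum reflection here: 2 n t = (m + ½) λ.
Minimum at m = 0: t = λ / (4 n) = 611 / (4 × 1.42) = 108 nm.

108 nm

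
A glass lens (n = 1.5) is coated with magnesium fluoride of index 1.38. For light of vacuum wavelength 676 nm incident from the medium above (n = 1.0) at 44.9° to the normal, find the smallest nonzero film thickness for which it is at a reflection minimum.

Top surface (1.0 → 1.38): reflection off a higher-index medium gives a half-wave phase shift.
At the lower boundary (n = 1.38 to n = 1.5) the reflected ray undergoes a half-wave phase shift.
Net: no relative phase inversion (both shifts match).
With no net inversion, destructive interference in reflection requires 2 n t cos θ_r = (m + ½) λ.
Snell's law: 1.0 sin 44.9° = 1.38 sin θ_r → sin θ_r = 0.512, cos θ_r = 0.859.
Minimum at m = 0: t = λ / (4 n cos θ_r) = 676 / (4 × 1.38 × 0.859) = 143 nm.

143 nm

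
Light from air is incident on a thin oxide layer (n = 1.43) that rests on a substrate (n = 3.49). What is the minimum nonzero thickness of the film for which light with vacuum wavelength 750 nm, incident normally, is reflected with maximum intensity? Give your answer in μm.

Top surface (1.0 → 1.43): reflection off a higher-index medium gives a half-wave phase shift.
Bottom surface (1.43 → 3.49): reflection off a higher-index medium gives a half-wave phase shift.
Net: no relative phase inversion (both shifts match).
For strong reflection here: 2 n t = m λ.
Minimum nonzero at m = 1: t = λ / (2 n) = 750 / (2 × 1.43) = 262 nm.

0.262 μm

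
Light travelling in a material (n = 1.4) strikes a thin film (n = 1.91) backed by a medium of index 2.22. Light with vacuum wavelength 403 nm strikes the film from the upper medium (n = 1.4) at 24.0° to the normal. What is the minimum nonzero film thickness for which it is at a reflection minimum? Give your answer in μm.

0.0553 μm

Ray reflecting at the top interface goes from n = 1.4 toward n = 1.91: a half-wave phase shift.
Bottom surface (1.91 → 2.22): reflection off a higher-index medium gives a half-wave phase shift.
The two reflections carry the same phase change, so no net offset.
For weak reflection here: 2 n t cos θ_r = (m + ½) λ.
Snell's law: 1.4 sin 24.0° = 1.91 sin θ_r → sin θ_r = 0.298, cos θ_r = 0.955.
Minimum at m = 0: t = λ / (4 n cos θ_r) = 403 / (4 × 1.91 × 0.955) = 55.3 nm.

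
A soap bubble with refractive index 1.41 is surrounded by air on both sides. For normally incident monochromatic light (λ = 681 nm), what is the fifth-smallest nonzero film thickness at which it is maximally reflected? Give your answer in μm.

1.09 μm

Ray reflecting at the top interface goes from n = 1.0 toward n = 1.41: a half-wave phase shift.
At the lower boundary (n = 1.41 to n = 1.0) the reflected ray undergoes no phase shift.
The two reflections differ by half a wavelength.
So the condition for constructive reflection is 2 n t = (m + ½) λ.
The fifth-smallest nonzero thickness corresponds to m = 4: t = (m + ½) λ / (2 n) = 4.50 × 681 / (2 × 1.41) = 1087 nm.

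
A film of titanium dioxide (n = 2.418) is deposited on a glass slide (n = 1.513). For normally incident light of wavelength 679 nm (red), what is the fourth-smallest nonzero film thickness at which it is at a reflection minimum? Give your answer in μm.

At the upper boundary (n = 1.0 to n = 2.418) the reflected ray undergoes a half-wave phase shift.
Ray reflecting at the bottom interface goes from n = 2.418 toward n = 1.513: no phase shift.
Net: one phase inversion between the two reflected rays.
With one net inversion, destructive interference in reflection requires 2 n t = m λ.
The fourth-smallest nonzero thickness corresponds to m = 4: t = m λ / (2 n) = 4.00 × 679 / (2 × 2.418) = 562 nm.

0.562 μm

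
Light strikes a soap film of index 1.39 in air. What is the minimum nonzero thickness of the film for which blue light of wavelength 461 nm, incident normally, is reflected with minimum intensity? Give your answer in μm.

Ray reflecting at the top interface goes from n = 1.0 toward n = 1.39: a half-wave phase shift.
Bottom surface (1.39 → 1.0): reflection off a lower-index medium gives no phase shift.
Net: one phase inversion between the two reflected rays.
So the condition for destructive reflection is 2 n t = m λ.
Minimum nonzero at m = 1: t = λ / (2 n) = 461 / (2 × 1.39) = 166 nm.

0.166 μm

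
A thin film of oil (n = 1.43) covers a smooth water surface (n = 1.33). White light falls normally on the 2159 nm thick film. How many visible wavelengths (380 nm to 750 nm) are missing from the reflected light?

Top surface (1.0 → 1.43): reflection off a higher-index medium gives a half-wave phase shift.
At the lower boundary (n = 1.43 to n = 1.33) the reflected ray undergoes no phase shift.
The two reflections differ by half a wavelength.
With one net inversion, destructive interference in reflection requires 2 n t = m λ.
λ = 2 n t / m = 6175 / m nm.
m=8: 772 nm (IR); m=9: 686 nm (visible); m=10: 617 nm (visible); m=11: 561 nm (visible); m=12: 515 nm (visible); m=13: 475 nm (visible); m=14: 441 nm (visible); m=15: 412 nm (visible); m=16: 386 nm (visible); m=17: 363 nm (UV).

8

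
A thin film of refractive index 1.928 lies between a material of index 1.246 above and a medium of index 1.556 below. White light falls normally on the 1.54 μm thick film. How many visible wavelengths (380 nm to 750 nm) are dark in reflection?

At the upper boundary (n = 1.246 to n = 1.928) the reflected ray undergoes a half-wave phase shift.
Ray reflecting at the bottom interface goes from n = 1.928 toward n = 1.556: no phase shift.
Exactly one π shift → a net half-wave offset.
For weak reflection here: 2 n t = m λ.
λ = 2 n t / m = 5938 / m nm.
m=7: 848 nm (IR); m=8: 742 nm (visible); m=9: 660 nm (visible); m=10: 594 nm (visible); m=11: 540 nm (visible); m=12: 495 nm (visible); m=13: 457 nm (visible); m=14: 424 nm (visible); m=15: 396 nm (visible); m=16: 371 nm (UV).

8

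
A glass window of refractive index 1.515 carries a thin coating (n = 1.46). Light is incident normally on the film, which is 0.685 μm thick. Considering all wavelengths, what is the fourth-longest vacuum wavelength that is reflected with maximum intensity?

Ray reflecting at the top interface goes from n = 1.0 toward n = 1.46: a half-wave phase shift.
At the lower boundary (n = 1.46 to n = 1.515) the reflected ray undergoes a half-wave phase shift.
The two reflections carry the same phase change, so no net offset.
With no net inversion, constructive interference in reflection requires 2 n t = m λ.
λ = 2 n t / m. The fourth-longest wavelength is m = 4: λ = 2 × 1.46 × 685 / 4.00 = 500 nm.

500 nm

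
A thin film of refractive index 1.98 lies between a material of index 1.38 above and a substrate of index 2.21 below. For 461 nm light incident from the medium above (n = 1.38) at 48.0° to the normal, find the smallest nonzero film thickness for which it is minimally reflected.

68.0 nm

Top surface (1.38 → 1.98): reflection off a higher-index medium gives a half-wave phase shift.
Ray reflecting at the bottom interface goes from n = 1.98 toward n = 2.21: a half-wave phase shift.
The two reflections carry the same phase change, so no net offset.
For weak reflection here: 2 n t cos θ_r = (m + ½) λ.
Snell's law: 1.38 sin 48.0° = 1.98 sin θ_r → sin θ_r = 0.518, cos θ_r = 0.855.
Minimum at m = 0: t = λ / (4 n cos θ_r) = 461 / (4 × 1.98 × 0.855) = 68.0 nm.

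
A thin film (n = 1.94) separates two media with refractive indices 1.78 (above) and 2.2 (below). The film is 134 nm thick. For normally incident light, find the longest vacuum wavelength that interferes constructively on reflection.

520 nm

Top surface (1.78 → 1.94): reflection off a higher-index medium gives a half-wave phase shift.
At the lower boundary (n = 1.94 to n = 2.2) the reflected ray undergoes a half-wave phase shift.
Zero or two π shifts → no net half-wave offset.
With no net inversion, constructive interference in reflection requires 2 n t = m λ.
λ = 2 n t / m. The longest wavelength is m = 1: λ = 2 × 1.94 × 134 / 1.00 = 520 nm.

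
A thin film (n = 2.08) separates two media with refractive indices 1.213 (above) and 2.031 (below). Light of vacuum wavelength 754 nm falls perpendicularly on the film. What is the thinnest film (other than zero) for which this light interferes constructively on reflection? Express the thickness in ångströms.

Ray reflecting at the top interface goes from n = 1.213 toward n = 2.08: a half-wave phase shift.
Ray reflecting at the bottom interface goes from n = 2.08 toward n = 2.031: no phase shift.
The two reflections differ by half a wavelength.
So the condition for constructive reflection is 2 n t = (m + ½) λ.
Minimum at m = 0: t = λ / (4 n) = 754 / (4 × 2.08) = 90.6 nm.

906 Å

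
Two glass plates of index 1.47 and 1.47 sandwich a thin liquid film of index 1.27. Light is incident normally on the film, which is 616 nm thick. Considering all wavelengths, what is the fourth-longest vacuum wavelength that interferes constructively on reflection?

447 nm

Top surface (1.47 → 1.27): reflection off a lower-index medium gives no phase shift.
Bottom surface (1.27 → 1.47): reflection off a higher-index medium gives a half-wave phase shift.
Exactly one π shift → a net half-wave offset.
For maximum reflection here: 2 n t = (m + ½) λ.
λ = 2 n t / (m + ½). The fourth-longest wavelength is m = 3: λ = 2 × 1.27 × 616 / 3.50 = 447 nm.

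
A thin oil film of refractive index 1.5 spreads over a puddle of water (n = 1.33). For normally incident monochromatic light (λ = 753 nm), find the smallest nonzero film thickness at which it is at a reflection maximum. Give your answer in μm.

Top surface (1.0 → 1.5): reflection off a higher-index medium gives a half-wave phase shift.
Bottom surface (1.5 → 1.33): reflection off a lower-index medium gives no phase shift.
Net: one phase inversion between the two reflected rays.
With one net inversion, constructive interference in reflection requires 2 n t = (m + ½) λ.
Minimum at m = 0: t = λ / (4 n) = 753 / (4 × 1.5) = 126 nm.

0.126 μm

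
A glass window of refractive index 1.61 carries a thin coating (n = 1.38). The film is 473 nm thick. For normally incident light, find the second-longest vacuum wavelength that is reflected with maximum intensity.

Top surface (1.0 → 1.38): reflection off a higher-index medium gives a half-wave phase shift.
At the lower boundary (n = 1.38 to n = 1.61) the reflected ray undergoes a half-wave phase shift.
The two reflections carry the same phase change, so no net offset.
With no net inversion, constructive interference in reflection requires 2 n t = m λ.
λ = 2 n t / m. The second-longest wavelength is m = 2: λ = 2 × 1.38 × 473 / 2.00 = 653 nm.

653 nm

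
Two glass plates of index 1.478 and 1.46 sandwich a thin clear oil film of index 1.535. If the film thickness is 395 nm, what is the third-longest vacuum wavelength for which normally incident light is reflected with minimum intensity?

404 nm

Top surface (1.478 → 1.535): reflection off a higher-index medium gives a half-wave phase shift.
Bottom surface (1.535 → 1.46): reflection off a lower-index medium gives no phase shift.
The two reflections differ by half a wavelength.
With one net inversion, destructive interference in reflection requires 2 n t = m λ.
λ = 2 n t / m. The third-longest wavelength is m = 3: λ = 2 × 1.535 × 395 / 3.00 = 404 nm.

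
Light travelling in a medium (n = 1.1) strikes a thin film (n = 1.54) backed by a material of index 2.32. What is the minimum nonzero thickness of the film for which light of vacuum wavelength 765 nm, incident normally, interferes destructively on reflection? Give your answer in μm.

0.124 μm

Top surface (1.1 → 1.54): reflection off a higher-index medium gives a half-wave phase shift.
At the lower boundary (n = 1.54 to n = 2.32) the reflected ray undergoes a half-wave phase shift.
The two reflections carry the same phase change, so no net offset.
With no net inversion, destructive interference in reflection requires 2 n t = (m + ½) λ.
Minimum at m = 0: t = λ / (4 n) = 765 / (4 × 1.54) = 124 nm.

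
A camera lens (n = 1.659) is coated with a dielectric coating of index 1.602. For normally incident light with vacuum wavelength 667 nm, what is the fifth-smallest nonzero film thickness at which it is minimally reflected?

Ray reflecting at the top interface goes from n = 1.0 toward n = 1.602: a half-wave phase shift.
At the lower boundary (n = 1.602 to n = 1.659) the reflected ray undergoes a half-wave phase shift.
Net: no relative phase inversion (both shifts match).
With no net inversion, destructive interference in reflection requires 2 n t = (m + ½) λ.
The fifth-smallest nonzero thickness corresponds to m = 4: t = (m + ½) λ / (2 n) = 4.50 × 667 / (2 × 1.602) = 937 nm.

937 nm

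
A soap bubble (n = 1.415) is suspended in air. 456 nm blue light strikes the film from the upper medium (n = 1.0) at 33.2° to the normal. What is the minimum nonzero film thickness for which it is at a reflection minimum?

175 nm

Ray reflecting at the top interface goes from n = 1.0 toward n = 1.415: a half-wave phase shift.
At the lower boundary (n = 1.415 to n = 1.0) the reflected ray undergoes no phase shift.
Exactly one π shift → a net half-wave offset.
So the condition for destructive reflection is 2 n t cos θ_r = m λ.
Snell's law: 1.0 sin 33.2° = 1.415 sin θ_r → sin θ_r = 0.387, cos θ_r = 0.922.
Minimum nonzero at m = 1: t = λ / (2 n cos θ_r) = 456 / (2 × 1.415 × 0.922) = 175 nm.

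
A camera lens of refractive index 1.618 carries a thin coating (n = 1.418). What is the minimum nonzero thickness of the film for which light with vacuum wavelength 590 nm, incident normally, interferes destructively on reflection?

104 nm

Ray reflecting at the top interface goes from n = 1.0 toward n = 1.418: a half-wave phase shift.
At the lower boundary (n = 1.418 to n = 1.618) the reflected ray undergoes a half-wave phase shift.
Net: no relative phase inversion (both shifts match).
So the condition for destructive reflection is 2 n t = (m + ½) λ.
Minimum at m = 0: t = λ / (4 n) = 590 / (4 × 1.418) = 104 nm.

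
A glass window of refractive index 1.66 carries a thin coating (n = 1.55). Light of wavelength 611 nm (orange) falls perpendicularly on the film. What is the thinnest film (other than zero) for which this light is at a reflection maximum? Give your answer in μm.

0.197 μm

Top surface (1.0 → 1.55): reflection off a higher-index medium gives a half-wave phase shift.
Ray reflecting at the bottom interface goes from n = 1.55 toward n = 1.66: a half-wave phase shift.
Net: no relative phase inversion (both shifts match).
With no net inversion, constructive interference in reflection requires 2 n t = m λ.
Minimum nonzero at m = 1: t = λ / (2 n) = 611 / (2 × 1.55) = 197 nm.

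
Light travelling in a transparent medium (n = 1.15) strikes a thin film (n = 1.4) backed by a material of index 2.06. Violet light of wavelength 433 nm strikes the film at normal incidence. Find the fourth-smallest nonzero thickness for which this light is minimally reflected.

541 nm

Top surface (1.15 → 1.4): reflection off a higher-index medium gives a half-wave phase shift.
Bottom surface (1.4 → 2.06): reflection off a higher-index medium gives a half-wave phase shift.
The two reflections carry the same phase change, so no net offset.
With no net inversion, destructive interference in reflection requires 2 n t = (m + ½) λ.
The fourth-smallest nonzero thickness corresponds to m = 3: t = (m + ½) λ / (2 n) = 3.50 × 433 / (2 × 1.4) = 541 nm.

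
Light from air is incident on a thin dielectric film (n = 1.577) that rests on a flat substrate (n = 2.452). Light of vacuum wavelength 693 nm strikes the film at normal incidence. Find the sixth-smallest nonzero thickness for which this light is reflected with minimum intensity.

1208 nm

Top surface (1.0 → 1.577): reflection off a higher-index medium gives a half-wave phase shift.
At the lower boundary (n = 1.577 to n = 2.452) the reflected ray undergoes a half-wave phase shift.
Zero or two π shifts → no net half-wave offset.
For minimum reflection here: 2 n t = (m + ½) λ.
The sixth-smallest nonzero thickness corresponds to m = 5: t = (m + ½) λ / (2 n) = 5.50 × 693 / (2 × 1.577) = 1208 nm.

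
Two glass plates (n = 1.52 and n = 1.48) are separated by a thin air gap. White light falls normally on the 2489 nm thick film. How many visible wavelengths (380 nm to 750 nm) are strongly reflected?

At the upper boundary (n = 1.52 to n = 1.0) the reflected ray undergoes no phase shift.
Bottom surface (1.0 → 1.48): reflection off a higher-index medium gives a half-wave phase shift.
Exactly one π shift → a net half-wave offset.
For maximum reflection here: 2 n t = (m + ½) λ.
λ = 2 n t / (m + ½) = 4978 / (m + ½) nm.
m=6: 766 nm (IR); m=7: 664 nm (visible); m=8: 586 nm (visible); m=9: 524 nm (visible); m=10: 474 nm (visible); m=11: 433 nm (visible); m=12: 398 nm (visible); m=13: 369 nm (UV).

6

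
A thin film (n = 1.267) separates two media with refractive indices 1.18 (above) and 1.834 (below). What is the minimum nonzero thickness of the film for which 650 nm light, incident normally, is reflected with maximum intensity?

257 nm

Ray reflecting at the top interface goes from n = 1.18 toward n = 1.267: a half-wave phase shift.
At the lower boundary (n = 1.267 to n = 1.834) the reflected ray undergoes a half-wave phase shift.
Zero or two π shifts → no net half-wave offset.
For maximum reflection here: 2 n t = m λ.
Minimum nonzero at m = 1: t = λ / (2 n) = 650 / (2 × 1.267) = 257 nm.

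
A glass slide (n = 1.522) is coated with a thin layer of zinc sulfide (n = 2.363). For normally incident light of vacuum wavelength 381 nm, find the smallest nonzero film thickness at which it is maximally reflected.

40.3 nm

At the upper boundary (n = 1.0 to n = 2.363) the reflected ray undergoes a half-wave phase shift.
At the lower boundary (n = 2.363 to n = 1.522) the reflected ray undergoes no phase shift.
Net: one phase inversion between the two reflected rays.
For bright reflection here: 2 n t = (m + ½) λ.
Minimum at m = 0: t = λ / (4 n) = 381 / (4 × 2.363) = 40.3 nm.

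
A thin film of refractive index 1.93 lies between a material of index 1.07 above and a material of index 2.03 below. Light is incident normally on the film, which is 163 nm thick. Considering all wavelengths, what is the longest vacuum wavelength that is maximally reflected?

At the upper boundary (n = 1.07 to n = 1.93) the reflected ray undergoes a half-wave phase shift.
Bottom surface (1.93 → 2.03): reflection off a higher-index medium gives a half-wave phase shift.
Net: no relative phase inversion (both shifts match).
With no net inversion, constructive interference in reflection requires 2 n t = m λ.
λ = 2 n t / m. The longest wavelength is m = 1: λ = 2 × 1.93 × 163 / 1.00 = 629 nm.

629 nm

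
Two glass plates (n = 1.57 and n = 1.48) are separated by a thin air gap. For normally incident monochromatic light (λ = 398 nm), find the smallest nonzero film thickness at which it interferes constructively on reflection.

99.5 nm

Ray reflecting at the top interface goes from n = 1.57 toward n = 1.0: no phase shift.
Ray reflecting at the bottom interface goes from n = 1.0 toward n = 1.48: a half-wave phase shift.
The two reflections differ by half a wavelength.
With one net inversion, constructive interference in reflection requires 2 n t = (m + ½) λ.
Minimum at m = 0: t = λ / (4 n) = 398 / (4 × 1.0) = 99.5 nm.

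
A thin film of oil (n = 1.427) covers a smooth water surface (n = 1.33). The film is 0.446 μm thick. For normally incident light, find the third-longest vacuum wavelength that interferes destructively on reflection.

Ray reflecting at the top interface goes from n = 1.0 toward n = 1.427: a half-wave phase shift.
At the lower boundary (n = 1.427 to n = 1.33) the reflected ray undergoes no phase shift.
The two reflections differ by half a wavelength.
For minimum reflection here: 2 n t = m λ.
λ = 2 n t / m. The third-longest wavelength is m = 3: λ = 2 × 1.427 × 446 / 3.00 = 424 nm.

424 nm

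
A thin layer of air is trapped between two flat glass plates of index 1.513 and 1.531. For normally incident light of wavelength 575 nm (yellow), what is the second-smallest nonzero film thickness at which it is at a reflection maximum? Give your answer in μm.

0.431 μm

Ray reflecting at the top interface goes from n = 1.513 toward n = 1.0: no phase shift.
Ray reflecting at the bottom interface goes from n = 1.0 toward n = 1.531: a half-wave phase shift.
Net: one phase inversion between the two reflected rays.
So the condition for constructive reflection is 2 n t = (m + ½) λ.
The second-smallest nonzero thickness corresponds to m = 1: t = (m + ½) λ / (2 n) = 1.50 × 575 / (2 × 1.0) = 431 nm.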